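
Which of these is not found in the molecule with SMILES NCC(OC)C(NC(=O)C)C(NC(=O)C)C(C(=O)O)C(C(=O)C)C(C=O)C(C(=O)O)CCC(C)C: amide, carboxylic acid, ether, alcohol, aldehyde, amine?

alcohol

aldehyde: present (CH(CHO) — pendant –CHO: carbonyl C bonded to C and H → aldehyde).
amine: present (H2NCH2 — –NH2 on an sp³ carbon with no adjacent C=O → amine).
amide: present (CH(NHCOCH3) — pendant –NHC(=O)CH3: N bonded to a carbonyl → amide (not amine)).
ether: present (CH(OCH3) — pendant –OCH3: C–O–C with sp³ C, no adjacent C=O → ether).
carboxylic acid: present (CH(COOH) — pendant –COOH: carbonyl C bonded to C and –OH → carboxylic acid).
alcohol: absent. In CH(COOH), the –OH sits on a carbonyl carbon, making it part of a carboxylic acid, not an alcohol.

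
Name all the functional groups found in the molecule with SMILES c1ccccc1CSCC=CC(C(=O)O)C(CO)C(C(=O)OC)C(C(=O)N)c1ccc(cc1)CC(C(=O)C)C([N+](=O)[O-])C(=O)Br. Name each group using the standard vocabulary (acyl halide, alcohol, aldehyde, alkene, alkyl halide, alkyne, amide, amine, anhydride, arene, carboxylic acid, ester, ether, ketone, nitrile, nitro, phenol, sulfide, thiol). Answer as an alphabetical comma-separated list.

C6H5– phenyl ring → arene.
C–S–C linkage → sulfide (thioether).
C=C double bond → alkene.
pendant –COOH: carbonyl C bonded to C and –OH → carboxylic acid.
pendant –CH2OH on an sp³ backbone C → alcohol.
pendant –COOCH3: carbonyl C bonded to C and –OCH3 → ester.
pendant –CONH2: carbonyl C bonded to C and N → amide.
para-disubstituted benzene ring → arene.
pendant –COCH3: carbonyl C bonded to two carbons → ketone.
–NO2 on an sp³ carbon → nitro (the N=O is not a carbonyl).
–C(=O)Br: carbonyl C bonded to C and to a halogen → acyl halide (not alkyl halide).

acyl halide, alcohol, alkene, amide, arene, carboxylic acid, ester, ketone, nitro, sulfide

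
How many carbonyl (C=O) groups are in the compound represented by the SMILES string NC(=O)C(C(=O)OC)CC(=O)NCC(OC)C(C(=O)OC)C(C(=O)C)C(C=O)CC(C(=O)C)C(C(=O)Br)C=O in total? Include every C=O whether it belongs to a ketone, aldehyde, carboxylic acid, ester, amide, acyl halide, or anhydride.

9

H2NCO: amide, 1 C=O (running total 1).
CH(COOCH3): ester, 1 C=O (running total 2).
CH2CONHCH2: amide, 1 C=O (running total 3).
CH(COOCH3): ester, 1 C=O (running total 4).
CH(COCH3): ketone, 1 C=O (running total 5).
CH(CHO): aldehyde, 1 C=O (running total 6).
CH(COCH3): ketone, 1 C=O (running total 7).
CH(COBr): acyl halide, 1 C=O (running total 8).
CHO: aldehyde, 1 C=O (running total 9).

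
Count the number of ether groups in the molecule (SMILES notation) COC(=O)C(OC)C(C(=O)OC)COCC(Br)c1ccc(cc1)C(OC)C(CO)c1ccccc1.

CH3O–C(=O)–: carbonyl C bonded to C and to –OCH3 → ester (not ketone + ether).
pendant –OCH3: C–O–C with sp³ C, no adjacent C=O → ether.
pendant –COOCH3: carbonyl C bonded to C and –OCH3 → ester.
C–O–C with sp³ carbons on both sides and no adjacent C=O → ether.
halogen on an sp³ carbon → alkyl halide.
para-disubstituted benzene ring → arene.
pendant –OCH3: C–O–C with sp³ C, no adjacent C=O → ether.
pendant –CH2OH on an sp³ backbone C → alcohol.
–C6H5 phenyl ring → arene.
Ether appears at: CH(OCH3), CH2OCH2, CH(OCH3) → 3.

3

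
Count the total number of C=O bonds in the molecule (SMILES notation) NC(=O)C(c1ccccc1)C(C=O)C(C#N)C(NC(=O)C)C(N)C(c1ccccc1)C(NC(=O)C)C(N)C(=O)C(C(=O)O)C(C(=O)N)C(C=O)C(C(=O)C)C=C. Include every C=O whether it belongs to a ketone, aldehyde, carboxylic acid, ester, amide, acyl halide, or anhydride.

9

H2NCO: amide, 1 C=O (running total 1).
CH(CHO): aldehyde, 1 C=O (running total 2).
CH(NHCOCH3): amide, 1 C=O (running total 3).
CH(NHCOCH3): amide, 1 C=O (running total 4).
CO: ketone, 1 C=O (running total 5).
CH(COOH): carboxylic acid, 1 C=O (running total 6).
CH(CONH2): amide, 1 C=O (running total 7).
CH(CHO): aldehyde, 1 C=O (running total 8).
CH(COCH3): ketone, 1 C=O (running total 9).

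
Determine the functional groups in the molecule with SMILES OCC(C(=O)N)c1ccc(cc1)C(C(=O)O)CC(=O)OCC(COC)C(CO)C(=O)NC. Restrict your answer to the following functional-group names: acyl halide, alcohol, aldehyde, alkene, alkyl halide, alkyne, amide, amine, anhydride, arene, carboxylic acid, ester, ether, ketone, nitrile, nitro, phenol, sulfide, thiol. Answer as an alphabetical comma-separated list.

alcohol, amide, arene, carboxylic acid, ester, ether

Reading the structure from left to right:
  HOCH2: HO– on an sp³ carbon → alcohol.
  CH(CONH2): pendant –CONH2: carbonyl C bonded to C and N → amide.
  C6H4: para-disubstituted benzene ring → arene.
  CH(COOH): pendant –COOH: carbonyl C bonded to C and –OH → carboxylic acid.
  CH2COOCH2: –C(=O)–O–C with C on the carbonyl side → ester.
  CH(CH2OCH3): pendant –CH2OCH3: C–O–C linkage → ether.
  CH(CH2OH): pendant –CH2OH on an sp³ backbone C → alcohol.
  CONHCH3: –C(=O)NHCH3: carbonyl C bonded to C and to N → amide (the N is not an amine).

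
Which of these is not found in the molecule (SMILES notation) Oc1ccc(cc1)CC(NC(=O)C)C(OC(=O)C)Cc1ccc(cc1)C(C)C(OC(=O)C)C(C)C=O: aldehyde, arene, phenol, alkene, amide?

alkene

phenol: present (HOC6H4 — –OH attached directly to an aromatic ring → phenol (not alcohol); the ring itself is an arene).
amide: present (CH(NHCOCH3) — pendant –NHC(=O)CH3: N bonded to a carbonyl → amide (not amine)).
arene: present (HOC6H4 — –OH attached directly to an aromatic ring → phenol (not alcohol); the ring itself is an arene).
aldehyde: present (CHO — terminal –CHO: carbonyl C bonded to H and C → aldehyde).
alkene: absent. In each of HOC6H4 and C6H4, the C=C units are part of an aromatic ring, which is an arene, not an isolated alkene.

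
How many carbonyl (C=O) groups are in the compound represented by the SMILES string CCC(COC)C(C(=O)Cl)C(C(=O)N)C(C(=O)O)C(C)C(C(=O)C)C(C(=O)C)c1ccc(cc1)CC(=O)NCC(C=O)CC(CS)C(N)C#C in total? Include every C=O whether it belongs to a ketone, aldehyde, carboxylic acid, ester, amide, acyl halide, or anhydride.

CH(COCl): acyl halide, 1 C=O (running total 1).
CH(CONH2): amide, 1 C=O (running total 2).
CH(COOH): carboxylic acid, 1 C=O (running total 3).
CH(COCH3): ketone, 1 C=O (running total 4).
CH(COCH3): ketone, 1 C=O (running total 5).
CH2CONHCH2: amide, 1 C=O (running total 6).
CH(CHO): aldehyde, 1 C=O (running total 7).

7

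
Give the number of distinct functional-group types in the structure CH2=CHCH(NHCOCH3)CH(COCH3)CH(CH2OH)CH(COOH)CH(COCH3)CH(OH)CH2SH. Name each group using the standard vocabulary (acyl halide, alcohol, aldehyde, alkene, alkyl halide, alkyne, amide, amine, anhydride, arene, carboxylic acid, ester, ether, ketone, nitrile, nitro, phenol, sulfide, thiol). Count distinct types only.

C=C double bond → alkene.
pendant –NHC(=O)CH3: N bonded to a carbonyl → amide (not amine).
pendant –COCH3: carbonyl C bonded to two carbons → ketone.
pendant –CH2OH on an sp³ backbone C → alcohol.
pendant –COOH: carbonyl C bonded to C and –OH → carboxylic acid.
pendant –COCH3: carbonyl C bonded to two carbons → ketone.
–OH on an sp³ carbon → alcohol (secondary).
–SH on an sp³ carbon → thiol.
Distinct types present: alcohol, alkene, amide, carboxylic acid, ketone, thiol.

6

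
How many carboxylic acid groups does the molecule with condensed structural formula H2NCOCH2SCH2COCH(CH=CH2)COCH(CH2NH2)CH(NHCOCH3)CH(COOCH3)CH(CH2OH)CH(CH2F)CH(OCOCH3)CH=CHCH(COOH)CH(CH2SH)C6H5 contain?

1

–C(=O)NH2: carbonyl C bonded to C and to N → amide (the N is not a separate amine).
C–S–C linkage → sulfide (thioether).
–C(=O)– with carbon on both sides → ketone.
pendant –CH=CH2: C=C double bond → alkene.
–C(=O)– with carbon on both sides → ketone.
pendant –CH2NH2: N on sp³ C, no adjacent C=O → amine.
pendant –NHC(=O)CH3: N bonded to a carbonyl → amide (not amine).
pendant –COOCH3: carbonyl C bonded to C and –OCH3 → ester.
pendant –CH2OH on an sp³ backbone C → alcohol.
pendant –CH2X: halogen on sp³ carbon → alkyl halide.
pendant –OC(=O)CH3: an acyloxy group → ester.
C=C double bond → alkene.
pendant –COOH: carbonyl C bonded to C and –OH → carboxylic acid.
pendant –CH2SH → thiol.
–C6H5 phenyl ring → arene.
Carboxylic acid appears at: CH(COOH) → 1.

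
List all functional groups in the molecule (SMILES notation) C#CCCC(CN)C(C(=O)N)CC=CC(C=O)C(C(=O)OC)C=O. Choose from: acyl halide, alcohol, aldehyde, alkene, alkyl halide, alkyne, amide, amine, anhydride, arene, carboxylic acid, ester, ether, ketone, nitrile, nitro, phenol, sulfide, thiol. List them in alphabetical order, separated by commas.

aldehyde, alkene, alkyne, amide, amine, ester

Working along the chain:
  HC≡C: C≡C triple bond → alkyne.
  CH(CH2NH2): pendant –CH2NH2: N on sp³ C, no adjacent C=O → amine.
  CH(CONH2): pendant –CONH2: carbonyl C bonded to C and N → amide.
  CH=CH: C=C double bond → alkene.
  CH(CHO): pendant –CHO: carbonyl C bonded to C and H → aldehyde.
  CH(COOCH3): pendant –COOCH3: carbonyl C bonded to C and –OCH3 → ester.
  CHO: terminal –CHO: carbonyl C bonded to H and C → aldehyde.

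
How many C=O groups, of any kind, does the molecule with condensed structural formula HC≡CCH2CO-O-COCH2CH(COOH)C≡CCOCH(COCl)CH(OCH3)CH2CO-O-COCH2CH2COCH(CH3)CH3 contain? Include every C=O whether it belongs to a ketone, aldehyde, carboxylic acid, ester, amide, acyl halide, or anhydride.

8

CH2CO-O-COCH2: anhydride, 2 C=O (running total 2).
CH(COOH): carboxylic acid, 1 C=O (running total 3).
CO: ketone, 1 C=O (running total 4).
CH(COCl): acyl halide, 1 C=O (running total 5).
CH2CO-O-COCH2: anhydride, 2 C=O (running total 7).
CO: ketone, 1 C=O (running total 8).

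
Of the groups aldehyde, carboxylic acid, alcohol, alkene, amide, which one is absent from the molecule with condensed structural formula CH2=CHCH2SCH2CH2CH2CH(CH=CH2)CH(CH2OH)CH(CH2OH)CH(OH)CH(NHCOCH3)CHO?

carboxylic acid

alkene: present (CH2=CH — C=C double bond → alkene).
aldehyde: present (CHO — terminal –CHO: carbonyl C bonded to H and C → aldehyde).
amide: present (CH(NHCOCH3) — pendant –NHC(=O)CH3: N bonded to a carbonyl → amide (not amine)).
alcohol: present (CH(CH2OH) — pendant –CH2OH on an sp³ backbone C → alcohol).
carboxylic acid: absent. In CH(NHCOCH3), the carbonyl is bonded to nitrogen, not to –OH; that is an amide.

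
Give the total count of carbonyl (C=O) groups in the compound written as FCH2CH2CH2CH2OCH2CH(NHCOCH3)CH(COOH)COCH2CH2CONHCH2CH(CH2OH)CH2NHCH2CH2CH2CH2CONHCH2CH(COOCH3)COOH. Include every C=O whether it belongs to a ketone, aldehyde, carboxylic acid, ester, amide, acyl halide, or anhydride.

CH(NHCOCH3): amide, 1 C=O (running total 1).
CH(COOH): carboxylic acid, 1 C=O (running total 2).
CO: ketone, 1 C=O (running total 3).
CH2CONHCH2: amide, 1 C=O (running total 4).
CH2CONHCH2: amide, 1 C=O (running total 5).
CH(COOCH3): ester, 1 C=O (running total 6).
COOH: carboxylic acid, 1 C=O (running total 7).

7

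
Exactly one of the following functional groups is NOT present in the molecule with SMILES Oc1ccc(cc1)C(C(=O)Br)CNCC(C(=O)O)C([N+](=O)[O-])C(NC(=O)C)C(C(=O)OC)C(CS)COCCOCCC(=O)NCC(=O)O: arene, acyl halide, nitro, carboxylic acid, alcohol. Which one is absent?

alcohol

arene: present (HOC6H4 — –OH attached directly to an aromatic ring → phenol (not alcohol); the ring itself is an arene).
acyl halide: present (CH(COBr) — pendant –C(=O)X: carbonyl C bonded to C and halogen → acyl halide).
carboxylic acid: present (CH(COOH) — pendant –COOH: carbonyl C bonded to C and –OH → carboxylic acid).
nitro: present (CH(NO2) — –NO2 on an sp³ carbon → nitro (the N=O is not a carbonyl)).
alcohol: absent. In each of CH(COOH) and COOH, the –OH sits on a carbonyl carbon, making it part of a carboxylic acid, not an alcohol. In HOC6H4, the –OH is on an aromatic ring carbon; that is a phenol, not an alcohol.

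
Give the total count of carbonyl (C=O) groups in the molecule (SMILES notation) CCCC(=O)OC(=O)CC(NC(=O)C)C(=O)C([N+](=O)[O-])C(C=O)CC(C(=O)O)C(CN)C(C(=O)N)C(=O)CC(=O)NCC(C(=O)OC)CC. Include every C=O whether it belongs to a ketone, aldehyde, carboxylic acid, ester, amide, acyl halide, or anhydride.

CH2CO-O-COCH2: anhydride, 2 C=O (running total 2).
CH(NHCOCH3): amide, 1 C=O (running total 3).
CO: ketone, 1 C=O (running total 4).
CH(CHO): aldehyde, 1 C=O (running total 5).
CH(COOH): carboxylic acid, 1 C=O (running total 6).
CH(CONH2): amide, 1 C=O (running total 7).
CO: ketone, 1 C=O (running total 8).
CH2CONHCH2: amide, 1 C=O (running total 9).
CH(COOCH3): ester, 1 C=O (running total 10).

10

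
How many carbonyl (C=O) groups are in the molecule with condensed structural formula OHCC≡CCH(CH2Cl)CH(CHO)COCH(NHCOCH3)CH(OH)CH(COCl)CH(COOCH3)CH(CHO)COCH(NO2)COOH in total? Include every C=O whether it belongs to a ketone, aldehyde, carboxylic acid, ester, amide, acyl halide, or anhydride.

9

OHC: aldehyde, 1 C=O (running total 1).
CH(CHO): aldehyde, 1 C=O (running total 2).
CO: ketone, 1 C=O (running total 3).
CH(NHCOCH3): amide, 1 C=O (running total 4).
CH(COCl): acyl halide, 1 C=O (running total 5).
CH(COOCH3): ester, 1 C=O (running total 6).
CH(CHO): aldehyde, 1 C=O (running total 7).
CO: ketone, 1 C=O (running total 8).
COOH: carboxylic acid, 1 C=O (running total 9).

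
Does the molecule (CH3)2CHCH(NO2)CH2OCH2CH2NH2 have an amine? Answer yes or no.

–NO2 on an sp³ carbon → nitro (the N=O is not a carbonyl).
C–O–C with sp³ carbons on both sides and no adjacent C=O → ether.
–NH2 on an sp³ carbon with no adjacent C=O → amine.
The CH2NH2 segment supplies the amine: –NH2 on an sp³ carbon with no adjacent C=O → amine.

yes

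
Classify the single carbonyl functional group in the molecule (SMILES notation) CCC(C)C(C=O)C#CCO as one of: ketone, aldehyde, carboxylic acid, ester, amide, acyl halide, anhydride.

The carbonyl is in the CH(CHO) segment: pendant –CHO: carbonyl C bonded to C and H → aldehyde.

aldehyde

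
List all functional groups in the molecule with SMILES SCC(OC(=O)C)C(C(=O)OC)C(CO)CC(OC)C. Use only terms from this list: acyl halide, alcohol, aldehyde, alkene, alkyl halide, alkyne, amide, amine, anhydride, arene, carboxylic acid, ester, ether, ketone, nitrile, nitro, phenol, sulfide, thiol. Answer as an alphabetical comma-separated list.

alcohol, ester, ether, thiol

Taking each segment in turn:
  HSCH2: –SH on an sp³ carbon → thiol.
  CH(OCOCH3): pendant –OC(=O)CH3: an acyloxy group → ester.
  CH(COOCH3): pendant –COOCH3: carbonyl C bonded to C and –OCH3 → ester.
  CH(CH2OH): pendant –CH2OH on an sp³ backbone C → alcohol.
  CH(OCH3): pendant –OCH3: C–O–C with sp³ C, no adjacent C=O → ether.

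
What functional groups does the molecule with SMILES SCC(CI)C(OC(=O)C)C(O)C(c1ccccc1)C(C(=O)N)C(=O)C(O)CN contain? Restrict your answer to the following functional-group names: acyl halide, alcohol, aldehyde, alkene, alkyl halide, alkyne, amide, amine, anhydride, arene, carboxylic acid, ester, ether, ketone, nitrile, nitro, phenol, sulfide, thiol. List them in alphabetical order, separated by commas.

Reading the structure from left to right:
  HSCH2: –SH on an sp³ carbon → thiol.
  CH(CH2I): pendant –CH2X: halogen on sp³ carbon → alkyl halide.
  CH(OCOCH3): pendant –OC(=O)CH3: an acyloxy group → ester.
  CH(OH): –OH on an sp³ carbon → alcohol (secondary).
  CH(C6H5): pendant –C6H5: benzene ring → arene.
  CH(CONH2): pendant –CONH2: carbonyl C bonded to C and N → amide.
  CO: –C(=O)– with carbon on both sides → ketone.
  CH(OH): –OH on an sp³ carbon → alcohol (secondary).
  CH2NH2: –NH2 on an sp³ carbon with no adjacent C=O → amine.

alcohol, alkyl halide, amide, amine, arene, ester, ketone, thiol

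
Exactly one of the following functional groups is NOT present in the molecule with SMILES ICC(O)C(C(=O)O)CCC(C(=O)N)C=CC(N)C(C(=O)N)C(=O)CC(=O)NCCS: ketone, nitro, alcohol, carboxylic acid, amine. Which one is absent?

ketone: present (CO — –C(=O)– with carbon on both sides → ketone).
alcohol: present (CH(OH) — –OH on an sp³ carbon → alcohol (secondary)).
carboxylic acid: present (CH(COOH) — pendant –COOH: carbonyl C bonded to C and –OH → carboxylic acid).
amine: present (CH(NH2) — –NH2 on an sp³ carbon with no adjacent C=O → amine).
nitro: no segment matches this pattern.

nitro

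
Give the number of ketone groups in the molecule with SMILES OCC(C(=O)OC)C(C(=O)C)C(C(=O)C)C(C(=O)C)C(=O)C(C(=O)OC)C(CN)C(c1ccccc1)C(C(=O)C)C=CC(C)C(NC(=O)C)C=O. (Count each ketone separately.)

HO– on an sp³ carbon → alcohol.
pendant –COOCH3: carbonyl C bonded to C and –OCH3 → ester.
pendant –COCH3: carbonyl C bonded to two carbons → ketone.
pendant –COCH3: carbonyl C bonded to two carbons → ketone.
pendant –COCH3: carbonyl C bonded to two carbons → ketone.
–C(=O)– with carbon on both sides → ketone.
pendant –COOCH3: carbonyl C bonded to C and –OCH3 → ester.
pendant –CH2NH2: N on sp³ C, no adjacent C=O → amine.
pendant –C6H5: benzene ring → arene.
pendant –COCH3: carbonyl C bonded to two carbons → ketone.
C=C double bond → alkene.
pendant –NHC(=O)CH3: N bonded to a carbonyl → amide (not amine).
terminal –CHO: carbonyl C bonded to H and C → aldehyde.
Ketone appears at: CH(COCH3), CH(COCH3), CH(COCH3), CO, CH(COCH3) → 5.

5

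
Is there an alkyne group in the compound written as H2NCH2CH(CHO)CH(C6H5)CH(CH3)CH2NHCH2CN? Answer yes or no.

no

–NH2 on an sp³ carbon with no adjacent C=O → amine.
pendant –CHO: carbonyl C bonded to C and H → aldehyde.
pendant –C6H5: benzene ring → arene.
C–N–C with sp³ carbons and no adjacent C=O → amine (secondary).
–C≡N: carbon triple-bonded to nitrogen → nitrile.
In CN, the triple bond is C≡N, not C≡C, so it is a nitrile.
The groups actually present are: aldehyde, amine, arene, nitrile.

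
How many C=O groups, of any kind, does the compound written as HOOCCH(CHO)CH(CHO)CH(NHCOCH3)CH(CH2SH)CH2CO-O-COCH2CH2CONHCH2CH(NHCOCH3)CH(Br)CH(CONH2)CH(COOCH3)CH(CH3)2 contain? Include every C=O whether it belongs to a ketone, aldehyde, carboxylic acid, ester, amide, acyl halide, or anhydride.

10

HOOC: carboxylic acid, 1 C=O (running total 1).
CH(CHO): aldehyde, 1 C=O (running total 2).
CH(CHO): aldehyde, 1 C=O (running total 3).
CH(NHCOCH3): amide, 1 C=O (running total 4).
CH2CO-O-COCH2: anhydride, 2 C=O (running total 6).
CH2CONHCH2: amide, 1 C=O (running total 7).
CH(NHCOCH3): amide, 1 C=O (running total 8).
CH(CONH2): amide, 1 C=O (running total 9).
CH(COOCH3): ester, 1 C=O (running total 10).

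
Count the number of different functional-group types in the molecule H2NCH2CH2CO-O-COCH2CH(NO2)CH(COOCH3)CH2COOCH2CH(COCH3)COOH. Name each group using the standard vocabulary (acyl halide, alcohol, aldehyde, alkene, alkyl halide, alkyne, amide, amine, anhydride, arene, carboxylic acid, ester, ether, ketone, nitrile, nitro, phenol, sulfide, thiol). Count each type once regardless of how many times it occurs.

–NH2 on an sp³ carbon with no adjacent C=O → amine.
two acyl groups sharing one oxygen, –C(=O)–O–C(=O)– → anhydride.
–NO2 on an sp³ carbon → nitro (the N=O is not a carbonyl).
pendant –COOCH3: carbonyl C bonded to C and –OCH3 → ester.
–C(=O)–O–C with C on the carbonyl side → ester.
pendant –COCH3: carbonyl C bonded to two carbons → ketone.
–COOH: carbonyl C bonded to –OH and C → carboxylic acid (the –OH is not a separate alcohol).
Distinct types present: amine, anhydride, carboxylic acid, ester, ketone, nitro.

6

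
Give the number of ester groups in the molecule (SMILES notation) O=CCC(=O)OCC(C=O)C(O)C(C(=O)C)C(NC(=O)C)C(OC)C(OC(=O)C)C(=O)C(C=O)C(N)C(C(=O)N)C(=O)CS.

terminal –CHO: carbonyl C bonded to H and C → aldehyde.
–C(=O)–O–C with C on the carbonyl side → ester.
pendant –CHO: carbonyl C bonded to C and H → aldehyde.
–OH on an sp³ carbon → alcohol (secondary).
pendant –COCH3: carbonyl C bonded to two carbons → ketone.
pendant –NHC(=O)CH3: N bonded to a carbonyl → amide (not amine).
pendant –OCH3: C–O–C with sp³ C, no adjacent C=O → ether.
pendant –OC(=O)CH3: an acyloxy group → ester.
–C(=O)– with carbon on both sides → ketone.
pendant –CHO: carbonyl C bonded to C and H → aldehyde.
–NH2 on an sp³ carbon with no adjacent C=O → amine.
pendant –CONH2: carbonyl C bonded to C and N → amide.
–C(=O)– with carbon on both sides → ketone.
–SH on an sp³ carbon → thiol.
Ester appears at: CH2COOCH2, CH(OCOCH3) → 2.

2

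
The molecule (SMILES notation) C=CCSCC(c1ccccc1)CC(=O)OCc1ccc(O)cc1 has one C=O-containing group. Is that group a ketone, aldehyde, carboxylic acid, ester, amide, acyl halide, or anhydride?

ester

The carbonyl is in the CH2COOCH2 segment: –C(=O)–O–C with C on the carbonyl side → ester.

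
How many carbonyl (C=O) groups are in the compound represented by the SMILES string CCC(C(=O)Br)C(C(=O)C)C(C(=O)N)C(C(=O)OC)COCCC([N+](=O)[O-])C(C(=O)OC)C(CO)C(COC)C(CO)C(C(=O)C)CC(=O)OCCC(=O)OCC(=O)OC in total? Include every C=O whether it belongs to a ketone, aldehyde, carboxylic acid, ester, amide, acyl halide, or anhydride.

9

CH(COBr): acyl halide, 1 C=O (running total 1).
CH(COCH3): ketone, 1 C=O (running total 2).
CH(CONH2): amide, 1 C=O (running total 3).
CH(COOCH3): ester, 1 C=O (running total 4).
CH(COOCH3): ester, 1 C=O (running total 5).
CH(COCH3): ketone, 1 C=O (running total 6).
CH2COOCH2: ester, 1 C=O (running total 7).
CH2COOCH2: ester, 1 C=O (running total 8).
COOCH3: ester, 1 C=O (running total 9).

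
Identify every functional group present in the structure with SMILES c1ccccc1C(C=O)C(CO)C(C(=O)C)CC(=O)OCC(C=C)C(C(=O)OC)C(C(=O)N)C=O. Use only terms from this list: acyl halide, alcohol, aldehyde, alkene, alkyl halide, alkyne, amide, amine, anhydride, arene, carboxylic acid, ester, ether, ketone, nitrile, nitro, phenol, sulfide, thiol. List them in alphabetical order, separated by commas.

alcohol, aldehyde, alkene, amide, arene, ester, ketone

C6H5– phenyl ring → arene.
pendant –CHO: carbonyl C bonded to C and H → aldehyde.
pendant –CH2OH on an sp³ backbone C → alcohol.
pendant –COCH3: carbonyl C bonded to two carbons → ketone.
–C(=O)–O–C with C on the carbonyl side → ester.
pendant –CH=CH2: C=C double bond → alkene.
pendant –COOCH3: carbonyl C bonded to C and –OCH3 → ester.
pendant –CONH2: carbonyl C bonded to C and N → amide.
terminal –CHO: carbonyl C bonded to H and C → aldehyde.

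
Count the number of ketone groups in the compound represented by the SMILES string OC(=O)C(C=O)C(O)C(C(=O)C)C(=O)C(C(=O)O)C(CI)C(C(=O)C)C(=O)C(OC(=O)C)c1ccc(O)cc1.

Taking each segment in turn:
  HOOC: –COOH: carbonyl C bonded to –OH and C → carboxylic acid (the –OH is not a separate alcohol).
  CH(CHO): pendant –CHO: carbonyl C bonded to C and H → aldehyde.
  CH(OH): –OH on an sp³ carbon → alcohol (secondary).
  CH(COCH3): pendant –COCH3: carbonyl C bonded to two carbons → ketone.
  CO: –C(=O)– with carbon on both sides → ketone.
  CH(COOH): pendant –COOH: carbonyl C bonded to C and –OH → carboxylic acid.
  CH(CH2I): pendant –CH2X: halogen on sp³ carbon → alkyl halide.
  CH(COCH3): pendant –COCH3: carbonyl C bonded to two carbons → ketone.
  CO: –C(=O)– with carbon on both sides → ketone.
  CH(OCOCH3): pendant –OC(=O)CH3: an acyloxy group → ester.
  C6H4OH: –OH attached directly to an aromatic ring → phenol (not alcohol); the ring itself is an arene.
Ketone appears at: CH(COCH3), CO, CH(COCH3), CO → 4.

4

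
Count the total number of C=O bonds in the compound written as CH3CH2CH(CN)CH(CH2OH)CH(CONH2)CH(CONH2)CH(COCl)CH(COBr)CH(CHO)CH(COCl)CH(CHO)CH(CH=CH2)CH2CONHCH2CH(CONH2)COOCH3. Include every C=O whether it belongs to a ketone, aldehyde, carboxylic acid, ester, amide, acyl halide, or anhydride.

10

CH(CONH2): amide, 1 C=O (running total 1).
CH(CONH2): amide, 1 C=O (running total 2).
CH(COCl): acyl halide, 1 C=O (running total 3).
CH(COBr): acyl halide, 1 C=O (running total 4).
CH(CHO): aldehyde, 1 C=O (running total 5).
CH(COCl): acyl halide, 1 C=O (running total 6).
CH(CHO): aldehyde, 1 C=O (running total 7).
CH2CONHCH2: amide, 1 C=O (running total 8).
CH(CONH2): amide, 1 C=O (running total 9).
COOCH3: ester, 1 C=O (running total 10).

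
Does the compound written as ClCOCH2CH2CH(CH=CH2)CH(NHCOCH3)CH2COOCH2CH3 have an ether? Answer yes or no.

Taking each segment in turn:
  ClCO: –C(=O)Cl: carbonyl C bonded to C and to a halogen → acyl halide (not alkyl halide).
  CH(CH=CH2): pendant –CH=CH2: C=C double bond → alkene.
  CH(NHCOCH3): pendant –NHC(=O)CH3: N bonded to a carbonyl → amide (not amine).
  COOCH2CH3: –C(=O)OCH2CH3: carbonyl C bonded to C and to –OEt → ester.
In COOCH2CH3, the C–O–C oxygen is adjacent to a C=O, so it belongs to an ester, not an ether.
The groups actually present are: acyl halide, alkene, amide, ester.

no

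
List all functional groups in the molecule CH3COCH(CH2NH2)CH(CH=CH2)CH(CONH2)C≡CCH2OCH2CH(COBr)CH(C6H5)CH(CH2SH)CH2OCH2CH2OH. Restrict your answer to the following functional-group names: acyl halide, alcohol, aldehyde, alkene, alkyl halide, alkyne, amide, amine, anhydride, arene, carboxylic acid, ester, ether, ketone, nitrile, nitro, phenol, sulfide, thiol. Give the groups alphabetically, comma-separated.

acyl halide, alcohol, alkene, alkyne, amide, amine, arene, ether, ketone, thiol

Taking each segment in turn:
  CO: –C(=O)– with carbon on both sides → ketone.
  CH(CH2NH2): pendant –CH2NH2: N on sp³ C, no adjacent C=O → amine.
  CH(CH=CH2): pendant –CH=CH2: C=C double bond → alkene.
  CH(CONH2): pendant –CONH2: carbonyl C bonded to C and N → amide.
  C≡C: C≡C triple bond → alkyne.
  CH2OCH2: C–O–C with sp³ carbons on both sides and no adjacent C=O → ether.
  CH(COBr): pendant –C(=O)X: carbonyl C bonded to C and halogen → acyl halide.
  CH(C6H5): pendant –C6H5: benzene ring → arene.
  CH(CH2SH): pendant –CH2SH → thiol.
  CH2OCH2: C–O–C with sp³ carbons on both sides and no adjacent C=O → ether.
  CH2OH: –OH on an sp³ carbon → alcohol.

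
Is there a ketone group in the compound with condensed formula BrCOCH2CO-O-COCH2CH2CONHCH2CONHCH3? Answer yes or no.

no

–C(=O)Br: carbonyl C bonded to C and to a halogen → acyl halide (not alkyl halide).
two acyl groups sharing one oxygen, –C(=O)–O–C(=O)– → anhydride.
–C(=O)–N– linkage → amide (the N is not an amine).
–C(=O)NHCH3: carbonyl C bonded to C and to N → amide (the N is not an amine).
In each of CH2CONHCH2 and CONHCH3, the C=O is bonded to nitrogen, which defines an amide, not a ketone. In BrCO, the C=O is bonded to a halogen, which defines an acyl halide, not a ketone. In CH2CO-O-COCH2, the two C=O groups share a bridging oxygen, which is an anhydride linkage, not a ketone.
The groups actually present are: acyl halide, amide, anhydride.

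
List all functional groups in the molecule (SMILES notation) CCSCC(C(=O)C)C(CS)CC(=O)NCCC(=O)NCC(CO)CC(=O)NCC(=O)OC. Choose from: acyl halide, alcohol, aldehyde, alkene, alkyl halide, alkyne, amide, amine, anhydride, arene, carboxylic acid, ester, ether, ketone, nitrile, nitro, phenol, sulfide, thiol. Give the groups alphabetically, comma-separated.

alcohol, amide, ester, ketone, sulfide, thiol

Working along the chain:
  CH2SCH2: C–S–C linkage → sulfide (thioether).
  CH(COCH3): pendant –COCH3: carbonyl C bonded to two carbons → ketone.
  CH(CH2SH): pendant –CH2SH → thiol.
  CH2CONHCH2: –C(=O)–N– linkage → amide (the N is not an amine).
  CH2CONHCH2: –C(=O)–N– linkage → amide (the N is not an amine).
  CH(CH2OH): pendant –CH2OH on an sp³ backbone C → alcohol.
  CH2CONHCH2: –C(=O)–N– linkage → amide (the N is not an amine).
  COOCH3: –C(=O)OCH3: carbonyl C bonded to C and to –OCH3 → ester (not ketone + ether).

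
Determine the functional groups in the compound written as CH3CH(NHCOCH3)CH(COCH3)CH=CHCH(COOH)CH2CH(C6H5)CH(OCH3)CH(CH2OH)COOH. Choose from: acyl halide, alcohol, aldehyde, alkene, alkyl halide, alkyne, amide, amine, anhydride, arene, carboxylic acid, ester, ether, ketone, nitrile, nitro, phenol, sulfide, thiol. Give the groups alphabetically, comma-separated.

alcohol, alkene, amide, arene, carboxylic acid, ether, ketone

pendant –NHC(=O)CH3: N bonded to a carbonyl → amide (not amine).
pendant –COCH3: carbonyl C bonded to two carbons → ketone.
C=C double bond → alkene.
pendant –COOH: carbonyl C bonded to C and –OH → carboxylic acid.
pendant –C6H5: benzene ring → arene.
pendant –OCH3: C–O–C with sp³ C, no adjacent C=O → ether.
pendant –CH2OH on an sp³ backbone C → alcohol.
–COOH: carbonyl C bonded to –OH and C → carboxylic acid (the –OH is not a separate alcohol).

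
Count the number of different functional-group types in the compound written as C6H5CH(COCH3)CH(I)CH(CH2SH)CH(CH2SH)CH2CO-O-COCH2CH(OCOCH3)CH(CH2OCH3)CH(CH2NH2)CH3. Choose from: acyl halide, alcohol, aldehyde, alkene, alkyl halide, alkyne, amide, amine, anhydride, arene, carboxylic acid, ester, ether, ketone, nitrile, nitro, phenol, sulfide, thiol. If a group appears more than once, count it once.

C6H5– phenyl ring → arene.
pendant –COCH3: carbonyl C bonded to two carbons → ketone.
halogen on an sp³ carbon → alkyl halide.
pendant –CH2SH → thiol.
pendant –CH2SH → thiol.
two acyl groups sharing one oxygen, –C(=O)–O–C(=O)– → anhydride.
pendant –OC(=O)CH3: an acyloxy group → ester.
pendant –CH2OCH3: C–O–C linkage → ether.
pendant –CH2NH2: N on sp³ C, no adjacent C=O → amine.
Distinct types present: alkyl halide, amine, anhydride, arene, ester, ether, ketone, thiol.

8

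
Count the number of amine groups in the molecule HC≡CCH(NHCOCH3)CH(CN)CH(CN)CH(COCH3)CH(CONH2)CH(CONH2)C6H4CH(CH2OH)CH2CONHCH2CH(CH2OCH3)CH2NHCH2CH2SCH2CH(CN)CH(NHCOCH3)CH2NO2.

1

Reading the structure from left to right:
  HC≡C: C≡C triple bond → alkyne.
  CH(NHCOCH3): pendant –NHC(=O)CH3: N bonded to a carbonyl → amide (not amine).
  CH(CN): pendant –C≡N: nitrile.
  CH(CN): pendant –C≡N: nitrile.
  CH(COCH3): pendant –COCH3: carbonyl C bonded to two carbons → ketone.
  CH(CONH2): pendant –CONH2: carbonyl C bonded to C and N → amide.
  CH(CONH2): pendant –CONH2: carbonyl C bonded to C and N → amide.
  C6H4: para-disubstituted benzene ring → arene.
  CH(CH2OH): pendant –CH2OH on an sp³ backbone C → alcohol.
  CH2CONHCH2: –C(=O)–N– linkage → amide (the N is not an amine).
  CH(CH2OCH3): pendant –CH2OCH3: C–O–C linkage → ether.
  CH2NHCH2: C–N–C with sp³ carbons and no adjacent C=O → amine (secondary).
  CH2SCH2: C–S–C linkage → sulfide (thioether).
  CH(CN): pendant –C≡N: nitrile.
  CH(NHCOCH3): pendant –NHC(=O)CH3: N bonded to a carbonyl → amide (not amine).
  CH2NO2: –NO2 on carbon → nitro group.
Amine appears at: CH2NHCH2 → 1.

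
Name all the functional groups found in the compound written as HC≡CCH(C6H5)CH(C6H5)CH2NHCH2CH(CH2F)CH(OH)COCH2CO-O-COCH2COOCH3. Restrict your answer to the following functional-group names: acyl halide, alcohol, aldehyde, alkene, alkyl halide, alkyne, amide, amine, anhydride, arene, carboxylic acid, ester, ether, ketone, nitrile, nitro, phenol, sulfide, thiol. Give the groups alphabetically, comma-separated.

alcohol, alkyl halide, alkyne, amine, anhydride, arene, ester, ketone

C≡C triple bond → alkyne.
pendant –C6H5: benzene ring → arene.
pendant –C6H5: benzene ring → arene.
C–N–C with sp³ carbons and no adjacent C=O → amine (secondary).
pendant –CH2X: halogen on sp³ carbon → alkyl halide.
–OH on an sp³ carbon → alcohol (secondary).
–C(=O)– with carbon on both sides → ketone.
two acyl groups sharing one oxygen, –C(=O)–O–C(=O)– → anhydride.
–C(=O)OCH3: carbonyl C bonded to C and to –OCH3 → ester (not ketone + ether).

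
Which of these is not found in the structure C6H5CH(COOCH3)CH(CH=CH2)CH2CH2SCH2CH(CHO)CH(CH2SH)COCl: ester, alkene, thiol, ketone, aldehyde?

ketone

aldehyde: present (CH(CHO) — pendant –CHO: carbonyl C bonded to C and H → aldehyde).
thiol: present (CH(CH2SH) — pendant –CH2SH → thiol).
alkene: present (CH(CH=CH2) — pendant –CH=CH2: C=C double bond → alkene).
ester: present (CH(COOCH3) — pendant –COOCH3: carbonyl C bonded to C and –OCH3 → ester).
ketone: absent. In CH(COOCH3), the C=O is bonded to an –O–C group, which defines an ester, not a ketone. In CH(CHO), the carbonyl carbon carries an H, so it is an aldehyde, not a ketone. In COCl, the C=O is bonded to a halogen, which defines an acyl halide, not a ketone.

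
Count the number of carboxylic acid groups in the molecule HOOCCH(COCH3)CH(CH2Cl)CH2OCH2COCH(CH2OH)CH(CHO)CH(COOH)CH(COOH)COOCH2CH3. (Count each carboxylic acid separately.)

–COOH: carbonyl C bonded to –OH and C → carboxylic acid (the –OH is not a separate alcohol).
pendant –COCH3: carbonyl C bonded to two carbons → ketone.
pendant –CH2X: halogen on sp³ carbon → alkyl halide.
C–O–C with sp³ carbons on both sides and no adjacent C=O → ether.
–C(=O)– with carbon on both sides → ketone.
pendant –CH2OH on an sp³ backbone C → alcohol.
pendant –CHO: carbonyl C bonded to C and H → aldehyde.
pendant –COOH: carbonyl C bonded to C and –OH → carboxylic acid.
pendant –COOH: carbonyl C bonded to C and –OH → carboxylic acid.
–C(=O)OCH2CH3: carbonyl C bonded to C and to –OEt → ester.
Carboxylic acid appears at: HOOC, CH(COOH), CH(COOH) → 3.

3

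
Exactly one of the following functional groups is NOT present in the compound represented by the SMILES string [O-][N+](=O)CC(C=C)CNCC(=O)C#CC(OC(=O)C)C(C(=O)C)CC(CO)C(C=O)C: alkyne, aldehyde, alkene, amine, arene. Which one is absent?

amine: present (CH2NHCH2 — C–N–C with sp³ carbons and no adjacent C=O → amine (secondary)).
aldehyde: present (CH(CHO) — pendant –CHO: carbonyl C bonded to C and H → aldehyde).
alkene: present (CH(CH=CH2) — pendant –CH=CH2: C=C double bond → alkene).
alkyne: present (C≡C — C≡C triple bond → alkyne).
arene: no segment matches this pattern.

arene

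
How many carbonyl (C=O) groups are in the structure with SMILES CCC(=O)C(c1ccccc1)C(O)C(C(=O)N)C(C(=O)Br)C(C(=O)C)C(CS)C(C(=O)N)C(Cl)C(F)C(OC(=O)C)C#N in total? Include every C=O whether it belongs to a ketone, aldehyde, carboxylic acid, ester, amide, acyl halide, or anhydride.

6

CO: ketone, 1 C=O (running total 1).
CH(CONH2): amide, 1 C=O (running total 2).
CH(COBr): acyl halide, 1 C=O (running total 3).
CH(COCH3): ketone, 1 C=O (running total 4).
CH(CONH2): amide, 1 C=O (running total 5).
CH(OCOCH3): ester, 1 C=O (running total 6).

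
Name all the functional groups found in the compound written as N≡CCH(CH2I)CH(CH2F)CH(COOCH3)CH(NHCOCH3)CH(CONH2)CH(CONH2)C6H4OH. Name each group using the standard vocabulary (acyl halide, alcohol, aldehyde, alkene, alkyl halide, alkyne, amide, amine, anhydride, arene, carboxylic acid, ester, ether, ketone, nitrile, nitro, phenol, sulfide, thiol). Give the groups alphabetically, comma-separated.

Working along the chain:
  N≡C: N≡C–: carbon triple-bonded to nitrogen → nitrile.
  CH(CH2I): pendant –CH2X: halogen on sp³ carbon → alkyl halide.
  CH(CH2F): pendant –CH2X: halogen on sp³ carbon → alkyl halide.
  CH(COOCH3): pendant –COOCH3: carbonyl C bonded to C and –OCH3 → ester.
  CH(NHCOCH3): pendant –NHC(=O)CH3: N bonded to a carbonyl → amide (not amine).
  CH(CONH2): pendant –CONH2: carbonyl C bonded to C and N → amide.
  CH(CONH2): pendant –CONH2: carbonyl C bonded to C and N → amide.
  C6H4OH: –OH attached directly to an aromatic ring → phenol (not alcohol); the ring itself is an arene.

alkyl halide, amide, arene, ester, nitrile, phenol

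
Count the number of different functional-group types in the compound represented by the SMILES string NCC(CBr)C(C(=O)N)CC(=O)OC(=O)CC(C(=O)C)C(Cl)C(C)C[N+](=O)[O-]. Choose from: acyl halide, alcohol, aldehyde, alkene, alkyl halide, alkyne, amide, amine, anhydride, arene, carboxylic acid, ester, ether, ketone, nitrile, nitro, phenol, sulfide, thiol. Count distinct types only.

6

–NH2 on an sp³ carbon with no adjacent C=O → amine.
pendant –CH2X: halogen on sp³ carbon → alkyl halide.
pendant –CONH2: carbonyl C bonded to C and N → amide.
two acyl groups sharing one oxygen, –C(=O)–O–C(=O)– → anhydride.
pendant –COCH3: carbonyl C bonded to two carbons → ketone.
halogen on an sp³ carbon → alkyl halide.
–NO2 on carbon → nitro group.
Distinct types present: alkyl halide, amide, amine, anhydride, ketone, nitro.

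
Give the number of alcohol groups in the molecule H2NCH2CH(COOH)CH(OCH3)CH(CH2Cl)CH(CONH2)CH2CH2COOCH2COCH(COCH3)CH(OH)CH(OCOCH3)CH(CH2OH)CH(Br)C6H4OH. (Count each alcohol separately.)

–NH2 on an sp³ carbon with no adjacent C=O → amine.
pendant –COOH: carbonyl C bonded to C and –OH → carboxylic acid.
pendant –OCH3: C–O–C with sp³ C, no adjacent C=O → ether.
pendant –CH2X: halogen on sp³ carbon → alkyl halide.
pendant –CONH2: carbonyl C bonded to C and N → amide.
–C(=O)–O–C with C on the carbonyl side → ester.
–C(=O)– with carbon on both sides → ketone.
pendant –COCH3: carbonyl C bonded to two carbons → ketone.
–OH on an sp³ carbon → alcohol (secondary).
pendant –OC(=O)CH3: an acyloxy group → ester.
pendant –CH2OH on an sp³ backbone C → alcohol.
halogen on an sp³ carbon → alkyl halide.
–OH attached directly to an aromatic ring → phenol (not alcohol); the ring itself is an arene.
Alcohol appears at: CH(OH), CH(CH2OH) → 2.

2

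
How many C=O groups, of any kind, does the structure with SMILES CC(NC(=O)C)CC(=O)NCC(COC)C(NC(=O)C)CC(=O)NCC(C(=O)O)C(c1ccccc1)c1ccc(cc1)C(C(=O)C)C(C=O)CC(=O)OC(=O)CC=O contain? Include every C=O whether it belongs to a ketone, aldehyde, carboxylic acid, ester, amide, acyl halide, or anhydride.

CH(NHCOCH3): amide, 1 C=O (running total 1).
CH2CONHCH2: amide, 1 C=O (running total 2).
CH(NHCOCH3): amide, 1 C=O (running total 3).
CH2CONHCH2: amide, 1 C=O (running total 4).
CH(COOH): carboxylic acid, 1 C=O (running total 5).
CH(COCH3): ketone, 1 C=O (running total 6).
CH(CHO): aldehyde, 1 C=O (running total 7).
CH2CO-O-COCH2: anhydride, 2 C=O (running total 9).
CHO: aldehyde, 1 C=O (running total 10).

10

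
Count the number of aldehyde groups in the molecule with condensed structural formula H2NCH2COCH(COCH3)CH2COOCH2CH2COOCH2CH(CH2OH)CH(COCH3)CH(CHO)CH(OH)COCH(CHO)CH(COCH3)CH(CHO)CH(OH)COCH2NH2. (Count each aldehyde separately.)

Reading the structure from left to right:
  H2NCH2: –NH2 on an sp³ carbon with no adjacent C=O → amine.
  CO: –C(=O)– with carbon on both sides → ketone.
  CH(COCH3): pendant –COCH3: carbonyl C bonded to two carbons → ketone.
  CH2COOCH2: –C(=O)–O–C with C on the carbonyl side → ester.
  CH2COOCH2: –C(=O)–O–C with C on the carbonyl side → ester.
  CH(CH2OH): pendant –CH2OH on an sp³ backbone C → alcohol.
  CH(COCH3): pendant –COCH3: carbonyl C bonded to two carbons → ketone.
  CH(CHO): pendant –CHO: carbonyl C bonded to C and H → aldehyde.
  CH(OH): –OH on an sp³ carbon → alcohol (secondary).
  CO: –C(=O)– with carbon on both sides → ketone.
  CH(CHO): pendant –CHO: carbonyl C bonded to C and H → aldehyde.
  CH(COCH3): pendant –COCH3: carbonyl C bonded to two carbons → ketone.
  CH(CHO): pendant –CHO: carbonyl C bonded to C and H → aldehyde.
  CH(OH): –OH on an sp³ carbon → alcohol (secondary).
  CO: –C(=O)– with carbon on both sides → ketone.
  CH2NH2: –NH2 on an sp³ carbon with no adjacent C=O → amine.
Aldehyde appears at: CH(CHO), CH(CHO), CH(CHO) → 3.

3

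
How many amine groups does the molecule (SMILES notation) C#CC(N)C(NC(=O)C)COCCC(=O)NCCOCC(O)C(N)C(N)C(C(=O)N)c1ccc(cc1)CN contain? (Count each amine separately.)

C≡C triple bond → alkyne.
–NH2 on an sp³ carbon with no adjacent C=O → amine.
pendant –NHC(=O)CH3: N bonded to a carbonyl → amide (not amine).
C–O–C with sp³ carbons on both sides and no adjacent C=O → ether.
–C(=O)–N– linkage → amide (the N is not an amine).
C–O–C with sp³ carbons on both sides and no adjacent C=O → ether.
–OH on an sp³ carbon → alcohol (secondary).
–NH2 on an sp³ carbon with no adjacent C=O → amine.
–NH2 on an sp³ carbon with no adjacent C=O → amine.
pendant –CONH2: carbonyl C bonded to C and N → amide.
para-disubstituted benzene ring → arene.
–NH2 on an sp³ carbon with no adjacent C=O → amine.
Amine appears at: CH(NH2), CH(NH2), CH(NH2), CH2NH2 → 4.

4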